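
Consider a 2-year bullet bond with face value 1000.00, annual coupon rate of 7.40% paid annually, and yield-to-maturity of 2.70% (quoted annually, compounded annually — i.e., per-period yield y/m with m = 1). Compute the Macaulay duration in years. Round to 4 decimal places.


Answer: Macaulay duration = 1.9339 years

Derivation:
Coupon per period c = face * coupon_rate / m = 74.000000
Periods per year m = 1; per-period yield y/m = 0.027000
Number of cashflows N = 2
Cashflows (t years, CF_t, discount factor 1/(1+y/m)^(m*t), PV):
  t = 1.0000: CF_t = 74.000000, DF = 0.973710, PV = 72.054528
  t = 2.0000: CF_t = 1074.000000, DF = 0.948111, PV = 1018.271044
Price P = sum_t PV_t = 1090.325572
Macaulay numerator sum_t t * PV_t:
  t * PV_t at t = 1.0000: 72.054528
  t * PV_t at t = 2.0000: 2036.542088
Macaulay duration D = (sum_t t * PV_t) / P = 2108.596616 / 1090.325572 = 1.933915


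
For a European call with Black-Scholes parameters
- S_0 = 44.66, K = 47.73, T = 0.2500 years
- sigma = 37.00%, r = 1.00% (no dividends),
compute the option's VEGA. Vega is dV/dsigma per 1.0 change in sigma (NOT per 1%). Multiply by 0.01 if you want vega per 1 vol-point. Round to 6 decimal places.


d1 = -0.2533480249; d2 = -0.4383480249
phi(d1) = 0.3863424433; exp(-qT) = 1.0000000000; exp(-rT) = 0.9975031224
Vega = S * exp(-qT) * phi(d1) * sqrt(T) = 44.6600 * 1.0000000000 * 0.3863424433 * 0.5000000000 = 8.627027

Answer: Vega = 8.627027


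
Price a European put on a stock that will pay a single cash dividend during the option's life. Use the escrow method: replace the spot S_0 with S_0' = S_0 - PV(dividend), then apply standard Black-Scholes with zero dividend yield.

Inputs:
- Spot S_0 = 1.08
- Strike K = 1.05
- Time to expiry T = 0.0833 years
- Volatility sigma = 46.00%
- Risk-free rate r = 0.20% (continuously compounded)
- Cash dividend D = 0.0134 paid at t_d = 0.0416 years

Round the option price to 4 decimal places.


PV(D) = D * exp(-r * t_d) = 0.0134 * 0.99991680 = 0.01339889
S_0' = S_0 - PV(D) = 1.0800 - 0.01339889 = 1.06660111
d1 = (ln(S_0'/K) + (r + sigma^2/2)*T) / (sigma*sqrt(T)) = 0.18579314
d2 = d1 - sigma*sqrt(T) = 0.05302914
exp(-rT) = 0.99983341
N(-d1) = 0.42630349; N(-d2) = 0.47885435
P = K * exp(-rT) * N(-d2) - S_0' * N(-d1) = 1.0500 * 0.99983341 * 0.47885435 - 1.06660111 * 0.42630349 = 0.0480

Answer: Price = 0.0480


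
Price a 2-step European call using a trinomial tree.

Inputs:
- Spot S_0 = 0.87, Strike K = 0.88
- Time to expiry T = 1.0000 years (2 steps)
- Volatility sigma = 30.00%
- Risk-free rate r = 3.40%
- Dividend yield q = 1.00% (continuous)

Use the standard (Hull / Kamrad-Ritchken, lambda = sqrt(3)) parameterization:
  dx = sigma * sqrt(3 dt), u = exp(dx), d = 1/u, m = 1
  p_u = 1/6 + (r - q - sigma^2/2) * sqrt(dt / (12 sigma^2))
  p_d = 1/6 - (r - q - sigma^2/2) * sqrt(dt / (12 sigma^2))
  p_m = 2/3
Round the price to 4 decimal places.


Answer: Price = V(0,0) = 0.0949

Derivation:
dt = T/N = 0.500000; dx = sigma*sqrt(3*dt) = 0.367423
u = exp(dx) = 1.444009; d = 1/u = 0.692516
p_u = 0.152378, p_m = 0.666667, p_d = 0.180955
Discount per step: exp(-r*dt) = 0.983144
Stock lattice S(k, j) with j the centered position index:
  k=0: S(0,+0) = 0.8700
  k=1: S(1,-1) = 0.6025; S(1,+0) = 0.8700; S(1,+1) = 1.2563
  k=2: S(2,-2) = 0.4172; S(2,-1) = 0.6025; S(2,+0) = 0.8700; S(2,+1) = 1.2563; S(2,+2) = 1.8141
Terminal payoffs V(N, j) = max(S_T - K, 0):
  V(2,-2) = 0.000000; V(2,-1) = 0.000000; V(2,+0) = 0.000000; V(2,+1) = 0.376288; V(2,+2) = 0.934092
Backward induction: V(k, j) = exp(-r*dt) * [p_u * V(k+1, j+1) + p_m * V(k+1, j) + p_d * V(k+1, j-1)]
  V(1,-1) = exp(-r*dt) * [p_u*0.000000 + p_m*0.000000 + p_d*0.000000] = 0.000000
  V(1,+0) = exp(-r*dt) * [p_u*0.376288 + p_m*0.000000 + p_d*0.000000] = 0.056372
  V(1,+1) = exp(-r*dt) * [p_u*0.934092 + p_m*0.376288 + p_d*0.000000] = 0.386566
  V(0,+0) = exp(-r*dt) * [p_u*0.386566 + p_m*0.056372 + p_d*0.000000] = 0.094859


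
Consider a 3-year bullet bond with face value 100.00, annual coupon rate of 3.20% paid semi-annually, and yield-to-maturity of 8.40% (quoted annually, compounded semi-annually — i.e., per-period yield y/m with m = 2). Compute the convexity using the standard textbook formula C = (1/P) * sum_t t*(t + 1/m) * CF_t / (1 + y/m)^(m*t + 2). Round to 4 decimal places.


Coupon per period c = face * coupon_rate / m = 1.600000
Periods per year m = 2; per-period yield y/m = 0.042000
Number of cashflows N = 6
Cashflows (t years, CF_t, discount factor 1/(1+y/m)^(m*t), PV):
  t = 0.5000: CF_t = 1.600000, DF = 0.959693, PV = 1.535509
  t = 1.0000: CF_t = 1.600000, DF = 0.921010, PV = 1.473617
  t = 1.5000: CF_t = 1.600000, DF = 0.883887, PV = 1.414220
  t = 2.0000: CF_t = 1.600000, DF = 0.848260, PV = 1.357216
  t = 2.5000: CF_t = 1.600000, DF = 0.814069, PV = 1.302511
  t = 3.0000: CF_t = 101.600000, DF = 0.781257, PV = 79.375668
Price P = sum_t PV_t = 86.458740
Convexity numerator sum_t t*(t + 1/m) * CF_t / (1+y/m)^(m*t + 2):
  t = 0.5000: term = 0.707110
  t = 1.0000: term = 2.035825
  t = 1.5000: term = 3.907533
  t = 2.0000: term = 6.250053
  t = 2.5000: term = 8.997197
  t = 3.0000: term = 767.611116
Convexity = (1/P) * sum = 789.508833 / 86.458740 = 9.131625

Answer: Convexity = 9.1316


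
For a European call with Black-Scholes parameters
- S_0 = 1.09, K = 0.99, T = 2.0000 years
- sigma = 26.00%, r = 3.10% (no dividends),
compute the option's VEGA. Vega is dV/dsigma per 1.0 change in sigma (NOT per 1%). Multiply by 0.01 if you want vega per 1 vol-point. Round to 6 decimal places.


Answer: Vega = 0.509263

Derivation:
d1 = 0.6141712803; d2 = 0.2464757541
phi(d1) = 0.3303701079; exp(-qT) = 1.0000000000; exp(-rT) = 0.9398828868
Vega = S * exp(-qT) * phi(d1) * sqrt(T) = 1.0900 * 1.0000000000 * 0.3303701079 * 1.4142135624 = 0.509263


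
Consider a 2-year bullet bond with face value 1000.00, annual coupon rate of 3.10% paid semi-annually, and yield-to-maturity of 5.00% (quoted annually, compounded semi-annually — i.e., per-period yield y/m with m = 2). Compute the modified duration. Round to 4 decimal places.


Answer: Modified duration = 1.9061

Derivation:
Coupon per period c = face * coupon_rate / m = 15.500000
Periods per year m = 2; per-period yield y/m = 0.025000
Number of cashflows N = 4
Cashflows (t years, CF_t, discount factor 1/(1+y/m)^(m*t), PV):
  t = 0.5000: CF_t = 15.500000, DF = 0.975610, PV = 15.121951
  t = 1.0000: CF_t = 15.500000, DF = 0.951814, PV = 14.753123
  t = 1.5000: CF_t = 15.500000, DF = 0.928599, PV = 14.393291
  t = 2.0000: CF_t = 1015.500000, DF = 0.905951, PV = 919.992880
Price P = sum_t PV_t = 964.261245
First compute Macaulay numerator sum_t t * PV_t:
  t * PV_t at t = 0.5000: 7.560976
  t * PV_t at t = 1.0000: 14.753123
  t * PV_t at t = 1.5000: 21.589936
  t * PV_t at t = 2.0000: 1839.985760
Macaulay duration D = 1883.889795 / 964.261245 = 1.953713
Modified duration = D / (1 + y/m) = 1.953713 / (1 + 0.025000) = 1.906062


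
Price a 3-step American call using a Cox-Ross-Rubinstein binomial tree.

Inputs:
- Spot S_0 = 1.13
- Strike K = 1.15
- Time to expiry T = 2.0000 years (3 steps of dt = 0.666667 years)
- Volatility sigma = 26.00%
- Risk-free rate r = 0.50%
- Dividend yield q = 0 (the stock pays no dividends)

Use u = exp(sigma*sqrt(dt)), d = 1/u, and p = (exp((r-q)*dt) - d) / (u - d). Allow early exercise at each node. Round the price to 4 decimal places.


dt = T/N = 0.666667
u = exp(sigma*sqrt(dt)) = 1.236505; d = 1/u = 0.808731
p = (exp((r-q)*dt) - d) / (u - d) = 0.454931
Discount per step: exp(-r*dt) = 0.996672
Stock lattice S(k, i) with i counting down-moves:
  k=0: S(0,0) = 1.1300
  k=1: S(1,0) = 1.3973; S(1,1) = 0.9139
  k=2: S(2,0) = 1.7277; S(2,1) = 1.1300; S(2,2) = 0.7391
  k=3: S(3,0) = 2.1363; S(3,1) = 1.3973; S(3,2) = 0.9139; S(3,3) = 0.5977
Terminal payoffs V(N, i) = max(S_T - K, 0):
  V(3,0) = 0.986321; V(3,1) = 0.247251; V(3,2) = 0.000000; V(3,3) = 0.000000
Backward induction: V(k, i) = exp(-r*dt) * [p * V(k+1, i) + (1-p) * V(k+1, i+1)]; then take max(V_cont, immediate exercise) for American.
  V(2,0) = exp(-r*dt) * [p*0.986321 + (1-p)*0.247251] = 0.581535; exercise = 0.577708; V(2,0) = max -> 0.581535
  V(2,1) = exp(-r*dt) * [p*0.247251 + (1-p)*0.000000] = 0.112108; exercise = 0.000000; V(2,1) = max -> 0.112108
  V(2,2) = exp(-r*dt) * [p*0.000000 + (1-p)*0.000000] = 0.000000; exercise = 0.000000; V(2,2) = max -> 0.000000
  V(1,0) = exp(-r*dt) * [p*0.581535 + (1-p)*0.112108] = 0.324581; exercise = 0.247251; V(1,0) = max -> 0.324581
  V(1,1) = exp(-r*dt) * [p*0.112108 + (1-p)*0.000000] = 0.050832; exercise = 0.000000; V(1,1) = max -> 0.050832
  V(0,0) = exp(-r*dt) * [p*0.324581 + (1-p)*0.050832] = 0.174785; exercise = 0.000000; V(0,0) = max -> 0.174785

Answer: Price = V(0,0) = 0.1748


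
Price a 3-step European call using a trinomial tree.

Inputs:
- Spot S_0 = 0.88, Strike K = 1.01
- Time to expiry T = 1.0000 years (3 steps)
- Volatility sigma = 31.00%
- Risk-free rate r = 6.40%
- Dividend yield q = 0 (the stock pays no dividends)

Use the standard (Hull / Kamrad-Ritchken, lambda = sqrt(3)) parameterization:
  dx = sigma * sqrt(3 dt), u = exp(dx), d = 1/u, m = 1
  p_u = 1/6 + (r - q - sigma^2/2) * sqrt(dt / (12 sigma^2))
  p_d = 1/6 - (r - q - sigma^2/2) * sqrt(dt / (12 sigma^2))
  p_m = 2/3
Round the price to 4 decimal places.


dt = T/N = 0.333333; dx = sigma*sqrt(3*dt) = 0.310000
u = exp(dx) = 1.363425; d = 1/u = 0.733447
p_u = 0.175242, p_m = 0.666667, p_d = 0.158091
Discount per step: exp(-r*dt) = 0.978893
Stock lattice S(k, j) with j the centered position index:
  k=0: S(0,+0) = 0.8800
  k=1: S(1,-1) = 0.6454; S(1,+0) = 0.8800; S(1,+1) = 1.1998
  k=2: S(2,-2) = 0.4734; S(2,-1) = 0.6454; S(2,+0) = 0.8800; S(2,+1) = 1.1998; S(2,+2) = 1.6359
  k=3: S(3,-3) = 0.3472; S(3,-2) = 0.4734; S(3,-1) = 0.6454; S(3,+0) = 0.8800; S(3,+1) = 1.1998; S(3,+2) = 1.6359; S(3,+3) = 2.2304
Terminal payoffs V(N, j) = max(S_T - K, 0):
  V(3,-3) = 0.000000; V(3,-2) = 0.000000; V(3,-1) = 0.000000; V(3,+0) = 0.000000; V(3,+1) = 0.189814; V(3,+2) = 0.625857; V(3,+3) = 1.220368
Backward induction: V(k, j) = exp(-r*dt) * [p_u * V(k+1, j+1) + p_m * V(k+1, j) + p_d * V(k+1, j-1)]
  V(2,-2) = exp(-r*dt) * [p_u*0.000000 + p_m*0.000000 + p_d*0.000000] = 0.000000
  V(2,-1) = exp(-r*dt) * [p_u*0.000000 + p_m*0.000000 + p_d*0.000000] = 0.000000
  V(2,+0) = exp(-r*dt) * [p_u*0.189814 + p_m*0.000000 + p_d*0.000000] = 0.032561
  V(2,+1) = exp(-r*dt) * [p_u*0.625857 + p_m*0.189814 + p_d*0.000000] = 0.231233
  V(2,+2) = exp(-r*dt) * [p_u*1.220368 + p_m*0.625857 + p_d*0.189814] = 0.647151
  V(1,-1) = exp(-r*dt) * [p_u*0.032561 + p_m*0.000000 + p_d*0.000000] = 0.005586
  V(1,+0) = exp(-r*dt) * [p_u*0.231233 + p_m*0.032561 + p_d*0.000000] = 0.060916
  V(1,+1) = exp(-r*dt) * [p_u*0.647151 + p_m*0.231233 + p_d*0.032561] = 0.266955
  V(0,+0) = exp(-r*dt) * [p_u*0.266955 + p_m*0.060916 + p_d*0.005586] = 0.086412

Answer: Price = V(0,0) = 0.0864


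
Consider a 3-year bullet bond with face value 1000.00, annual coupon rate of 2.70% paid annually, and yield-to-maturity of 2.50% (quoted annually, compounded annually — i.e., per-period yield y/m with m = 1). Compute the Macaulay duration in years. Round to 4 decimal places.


Coupon per period c = face * coupon_rate / m = 27.000000
Periods per year m = 1; per-period yield y/m = 0.025000
Number of cashflows N = 3
Cashflows (t years, CF_t, discount factor 1/(1+y/m)^(m*t), PV):
  t = 1.0000: CF_t = 27.000000, DF = 0.975610, PV = 26.341463
  t = 2.0000: CF_t = 27.000000, DF = 0.951814, PV = 25.698989
  t = 3.0000: CF_t = 1027.000000, DF = 0.928599, PV = 953.671595
Price P = sum_t PV_t = 1005.712047
Macaulay numerator sum_t t * PV_t:
  t * PV_t at t = 1.0000: 26.341463
  t * PV_t at t = 2.0000: 51.397977
  t * PV_t at t = 3.0000: 2861.014785
Macaulay duration D = (sum_t t * PV_t) / P = 2938.754226 / 1005.712047 = 2.922063

Answer: Macaulay duration = 2.9221 years


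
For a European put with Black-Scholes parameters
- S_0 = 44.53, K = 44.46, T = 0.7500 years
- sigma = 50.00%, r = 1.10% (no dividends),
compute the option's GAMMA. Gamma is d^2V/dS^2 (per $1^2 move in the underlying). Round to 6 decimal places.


Answer: Gamma = 0.020106

Derivation:
d1 = 0.2391920845; d2 = -0.1938206174
phi(d1) = 0.3876916546; exp(-qT) = 1.0000000000; exp(-rT) = 0.9917839379
Gamma = exp(-qT) * phi(d1) / (S * sigma * sqrt(T)) = 1.0000000000 * 0.3876916546 / (44.5300 * 0.5000 * 0.8660254038) = 0.020106


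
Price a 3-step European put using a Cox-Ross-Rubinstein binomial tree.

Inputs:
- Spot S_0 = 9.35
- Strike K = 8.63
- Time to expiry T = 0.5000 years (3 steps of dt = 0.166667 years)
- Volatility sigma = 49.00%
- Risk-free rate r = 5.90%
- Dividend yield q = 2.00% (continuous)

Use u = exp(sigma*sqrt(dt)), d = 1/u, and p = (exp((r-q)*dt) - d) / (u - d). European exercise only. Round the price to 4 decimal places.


dt = T/N = 0.166667
u = exp(sigma*sqrt(dt)) = 1.221454; d = 1/u = 0.818697
p = (exp((r-q)*dt) - d) / (u - d) = 0.466347
Discount per step: exp(-r*dt) = 0.990215
Stock lattice S(k, i) with i counting down-moves:
  k=0: S(0,0) = 9.3500
  k=1: S(1,0) = 11.4206; S(1,1) = 7.6548
  k=2: S(2,0) = 13.9497; S(2,1) = 9.3500; S(2,2) = 6.2670
  k=3: S(3,0) = 17.0389; S(3,1) = 11.4206; S(3,2) = 7.6548; S(3,3) = 5.1307
Terminal payoffs V(N, i) = max(K - S_T, 0):
  V(3,0) = 0.000000; V(3,1) = 0.000000; V(3,2) = 0.975186; V(3,3) = 3.499253
Backward induction: V(k, i) = exp(-r*dt) * [p * V(k+1, i) + (1-p) * V(k+1, i+1)].
  V(2,0) = exp(-r*dt) * [p*0.000000 + (1-p)*0.000000] = 0.000000
  V(2,1) = exp(-r*dt) * [p*0.000000 + (1-p)*0.975186] = 0.515319
  V(2,2) = exp(-r*dt) * [p*0.975186 + (1-p)*3.499253] = 2.299439
  V(1,0) = exp(-r*dt) * [p*0.000000 + (1-p)*0.515319] = 0.272310
  V(1,1) = exp(-r*dt) * [p*0.515319 + (1-p)*2.299439] = 1.453061
  V(0,0) = exp(-r*dt) * [p*0.272310 + (1-p)*1.453061] = 0.893591

Answer: Price = V(0,0) = 0.8936


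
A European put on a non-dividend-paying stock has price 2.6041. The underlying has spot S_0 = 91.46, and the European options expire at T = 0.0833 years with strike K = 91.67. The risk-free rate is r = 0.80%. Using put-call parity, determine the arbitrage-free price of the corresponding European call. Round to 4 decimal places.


Put-call parity: C - P = S_0 * exp(-qT) - K * exp(-rT).
S_0 * exp(-qT) = 91.4600 * 1.00000000 = 91.46000000
K * exp(-rT) = 91.6700 * 0.99933382 = 91.60893146
C = P + S*exp(-qT) - K*exp(-rT)
C = 2.6041 + 91.46000000 - 91.60893146 = 2.4552

Answer: Call price = 2.4552


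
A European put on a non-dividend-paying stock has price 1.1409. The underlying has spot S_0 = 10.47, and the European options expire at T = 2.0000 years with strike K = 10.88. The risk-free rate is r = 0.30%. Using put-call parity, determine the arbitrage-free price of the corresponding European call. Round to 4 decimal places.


Put-call parity: C - P = S_0 * exp(-qT) - K * exp(-rT).
S_0 * exp(-qT) = 10.4700 * 1.00000000 = 10.47000000
K * exp(-rT) = 10.8800 * 0.99401796 = 10.81491545
C = P + S*exp(-qT) - K*exp(-rT)
C = 1.1409 + 10.47000000 - 10.81491545 = 0.7960

Answer: Call price = 0.7960


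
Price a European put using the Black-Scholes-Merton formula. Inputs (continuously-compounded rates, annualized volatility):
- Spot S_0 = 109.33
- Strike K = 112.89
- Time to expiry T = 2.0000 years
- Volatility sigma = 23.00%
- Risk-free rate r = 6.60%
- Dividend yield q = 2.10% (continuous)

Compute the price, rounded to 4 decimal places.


Answer: Price = 10.4174

Derivation:
d1 = (ln(S/K) + (r - q + 0.5*sigma^2) * T) / (sigma * sqrt(T)) = 0.34081606
d2 = d1 - sigma * sqrt(T) = 0.01554694
exp(-rT) = 0.87634100; exp(-qT) = 0.95886978
P = K * exp(-rT) * N(-d2) - S_0 * exp(-qT) * N(-d1)
N(-d1) = 0.36662103; N(-d2) = 0.49379792
P = 112.8900 * 0.87634100 * 0.49379792 - 109.3300 * 0.95886978 * 0.36662103 = 10.4174


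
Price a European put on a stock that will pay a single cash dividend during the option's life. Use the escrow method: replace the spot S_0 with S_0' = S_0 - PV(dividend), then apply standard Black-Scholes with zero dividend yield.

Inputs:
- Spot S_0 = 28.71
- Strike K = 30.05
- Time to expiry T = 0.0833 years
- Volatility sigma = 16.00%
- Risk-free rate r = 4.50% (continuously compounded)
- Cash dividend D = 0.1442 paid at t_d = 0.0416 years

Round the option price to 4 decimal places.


Answer: Price = 1.4807

Derivation:
PV(D) = D * exp(-r * t_d) = 0.1442 * 0.99812975 = 0.14393031
S_0' = S_0 - PV(D) = 28.7100 - 0.14393031 = 28.56606969
d1 = (ln(S_0'/K) + (r + sigma^2/2)*T) / (sigma*sqrt(T)) = -0.99240991
d2 = d1 - sigma*sqrt(T) = -1.03858869
exp(-rT) = 0.99625852
N(-d1) = 0.83950120; N(-d2) = 0.85050197
P = K * exp(-rT) * N(-d2) - S_0' * N(-d1) = 30.0500 * 0.99625852 * 0.85050197 - 28.56606969 * 0.83950120 = 1.4807


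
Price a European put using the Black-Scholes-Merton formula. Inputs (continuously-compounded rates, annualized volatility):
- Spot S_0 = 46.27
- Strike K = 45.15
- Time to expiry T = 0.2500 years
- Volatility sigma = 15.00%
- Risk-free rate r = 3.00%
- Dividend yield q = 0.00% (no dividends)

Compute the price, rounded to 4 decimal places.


d1 = (ln(S/K) + (r - q + 0.5*sigma^2) * T) / (sigma * sqrt(T)) = 0.46421364
d2 = d1 - sigma * sqrt(T) = 0.38921364
exp(-rT) = 0.99252805; exp(-qT) = 1.00000000
P = K * exp(-rT) * N(-d2) - S_0 * exp(-qT) * N(-d1)
N(-d1) = 0.32124734; N(-d2) = 0.34855906
P = 45.1500 * 0.99252805 * 0.34855906 - 46.2700 * 1.00000000 * 0.32124734 = 0.7557

Answer: Price = 0.7557


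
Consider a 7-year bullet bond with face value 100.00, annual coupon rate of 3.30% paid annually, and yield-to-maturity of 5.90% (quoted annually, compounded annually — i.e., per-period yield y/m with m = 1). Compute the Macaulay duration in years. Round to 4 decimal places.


Answer: Macaulay duration = 6.3013 years

Derivation:
Coupon per period c = face * coupon_rate / m = 3.300000
Periods per year m = 1; per-period yield y/m = 0.059000
Number of cashflows N = 7
Cashflows (t years, CF_t, discount factor 1/(1+y/m)^(m*t), PV):
  t = 1.0000: CF_t = 3.300000, DF = 0.944287, PV = 3.116147
  t = 2.0000: CF_t = 3.300000, DF = 0.891678, PV = 2.942538
  t = 3.0000: CF_t = 3.300000, DF = 0.842000, PV = 2.778600
  t = 4.0000: CF_t = 3.300000, DF = 0.795090, PV = 2.623796
  t = 5.0000: CF_t = 3.300000, DF = 0.750793, PV = 2.477617
  t = 6.0000: CF_t = 3.300000, DF = 0.708964, PV = 2.339582
  t = 7.0000: CF_t = 103.300000, DF = 0.669466, PV = 69.155799
Price P = sum_t PV_t = 85.434078
Macaulay numerator sum_t t * PV_t:
  t * PV_t at t = 1.0000: 3.116147
  t * PV_t at t = 2.0000: 5.885075
  t * PV_t at t = 3.0000: 8.335801
  t * PV_t at t = 4.0000: 10.495185
  t * PV_t at t = 5.0000: 12.388084
  t * PV_t at t = 6.0000: 14.037489
  t * PV_t at t = 7.0000: 484.090590
Macaulay duration D = (sum_t t * PV_t) / P = 538.348371 / 85.434078 = 6.301331


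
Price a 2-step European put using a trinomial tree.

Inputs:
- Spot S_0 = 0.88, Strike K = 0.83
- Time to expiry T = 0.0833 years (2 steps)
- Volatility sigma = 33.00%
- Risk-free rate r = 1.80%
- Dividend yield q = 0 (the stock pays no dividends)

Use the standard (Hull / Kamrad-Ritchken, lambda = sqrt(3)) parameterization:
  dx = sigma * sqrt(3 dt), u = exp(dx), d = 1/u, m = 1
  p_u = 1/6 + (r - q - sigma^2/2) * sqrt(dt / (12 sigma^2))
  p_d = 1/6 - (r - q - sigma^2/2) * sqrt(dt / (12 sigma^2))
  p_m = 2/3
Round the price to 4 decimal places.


Answer: Price = V(0,0) = 0.0148

Derivation:
dt = T/N = 0.041650; dx = sigma*sqrt(3*dt) = 0.116649
u = exp(dx) = 1.123725; d = 1/u = 0.889897
p_u = 0.160159, p_m = 0.666667, p_d = 0.173174
Discount per step: exp(-r*dt) = 0.999251
Stock lattice S(k, j) with j the centered position index:
  k=0: S(0,+0) = 0.8800
  k=1: S(1,-1) = 0.7831; S(1,+0) = 0.8800; S(1,+1) = 0.9889
  k=2: S(2,-2) = 0.6969; S(2,-1) = 0.7831; S(2,+0) = 0.8800; S(2,+1) = 0.9889; S(2,+2) = 1.1112
Terminal payoffs V(N, j) = max(K - S_T, 0):
  V(2,-2) = 0.133113; V(2,-1) = 0.046890; V(2,+0) = 0.000000; V(2,+1) = 0.000000; V(2,+2) = 0.000000
Backward induction: V(k, j) = exp(-r*dt) * [p_u * V(k+1, j+1) + p_m * V(k+1, j) + p_d * V(k+1, j-1)]
  V(1,-1) = exp(-r*dt) * [p_u*0.000000 + p_m*0.046890 + p_d*0.133113] = 0.054271
  V(1,+0) = exp(-r*dt) * [p_u*0.000000 + p_m*0.000000 + p_d*0.046890] = 0.008114
  V(1,+1) = exp(-r*dt) * [p_u*0.000000 + p_m*0.000000 + p_d*0.000000] = 0.000000
  V(0,+0) = exp(-r*dt) * [p_u*0.000000 + p_m*0.008114 + p_d*0.054271] = 0.014797


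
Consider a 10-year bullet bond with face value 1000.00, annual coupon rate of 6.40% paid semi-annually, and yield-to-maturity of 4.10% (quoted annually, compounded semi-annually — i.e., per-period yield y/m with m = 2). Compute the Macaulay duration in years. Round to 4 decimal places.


Answer: Macaulay duration = 7.7689 years

Derivation:
Coupon per period c = face * coupon_rate / m = 32.000000
Periods per year m = 2; per-period yield y/m = 0.020500
Number of cashflows N = 20
Cashflows (t years, CF_t, discount factor 1/(1+y/m)^(m*t), PV):
  t = 0.5000: CF_t = 32.000000, DF = 0.979912, PV = 31.357178
  t = 1.0000: CF_t = 32.000000, DF = 0.960227, PV = 30.727269
  t = 1.5000: CF_t = 32.000000, DF = 0.940938, PV = 30.110014
  t = 2.0000: CF_t = 32.000000, DF = 0.922036, PV = 29.505158
  t = 2.5000: CF_t = 32.000000, DF = 0.903514, PV = 28.912453
  t = 3.0000: CF_t = 32.000000, DF = 0.885364, PV = 28.331654
  t = 3.5000: CF_t = 32.000000, DF = 0.867579, PV = 27.762522
  t = 4.0000: CF_t = 32.000000, DF = 0.850151, PV = 27.204823
  t = 4.5000: CF_t = 32.000000, DF = 0.833073, PV = 26.658327
  t = 5.0000: CF_t = 32.000000, DF = 0.816338, PV = 26.122810
  t = 5.5000: CF_t = 32.000000, DF = 0.799939, PV = 25.598050
  t = 6.0000: CF_t = 32.000000, DF = 0.783870, PV = 25.083831
  t = 6.5000: CF_t = 32.000000, DF = 0.768123, PV = 24.579942
  t = 7.0000: CF_t = 32.000000, DF = 0.752693, PV = 24.086176
  t = 7.5000: CF_t = 32.000000, DF = 0.737573, PV = 23.602328
  t = 8.0000: CF_t = 32.000000, DF = 0.722756, PV = 23.128200
  t = 8.5000: CF_t = 32.000000, DF = 0.708237, PV = 22.663596
  t = 9.0000: CF_t = 32.000000, DF = 0.694010, PV = 22.208326
  t = 9.5000: CF_t = 32.000000, DF = 0.680069, PV = 21.762200
  t = 10.0000: CF_t = 1032.000000, DF = 0.666407, PV = 687.732449
Price P = sum_t PV_t = 1187.137305
Macaulay numerator sum_t t * PV_t:
  t * PV_t at t = 0.5000: 15.678589
  t * PV_t at t = 1.0000: 30.727269
  t * PV_t at t = 1.5000: 45.165020
  t * PV_t at t = 2.0000: 59.010316
  t * PV_t at t = 2.5000: 72.281131
  t * PV_t at t = 3.0000: 84.994961
  t * PV_t at t = 3.5000: 97.168827
  t * PV_t at t = 4.0000: 108.819292
  t * PV_t at t = 4.5000: 119.962473
  t * PV_t at t = 5.0000: 130.614049
  t * PV_t at t = 5.5000: 140.789274
  t * PV_t at t = 6.0000: 150.502987
  t * PV_t at t = 6.5000: 159.769626
  t * PV_t at t = 7.0000: 168.603230
  t * PV_t at t = 7.5000: 177.017460
  t * PV_t at t = 8.0000: 185.025600
  t * PV_t at t = 8.5000: 192.640568
  t * PV_t at t = 9.0000: 199.874930
  t * PV_t at t = 9.5000: 206.740904
  t * PV_t at t = 10.0000: 6877.324495
Macaulay duration D = (sum_t t * PV_t) / P = 9222.711001 / 1187.137305 = 7.768866


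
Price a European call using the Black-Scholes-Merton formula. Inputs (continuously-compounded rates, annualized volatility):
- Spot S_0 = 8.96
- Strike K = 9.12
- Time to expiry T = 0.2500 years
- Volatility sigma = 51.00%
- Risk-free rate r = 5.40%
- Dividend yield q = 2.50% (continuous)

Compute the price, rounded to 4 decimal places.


d1 = (ln(S/K) + (r - q + 0.5*sigma^2) * T) / (sigma * sqrt(T)) = 0.08652127
d2 = d1 - sigma * sqrt(T) = -0.16847873
exp(-rT) = 0.98659072; exp(-qT) = 0.99376949
C = S_0 * exp(-qT) * N(d1) - K * exp(-rT) * N(d2)
N(d1) = 0.53447397; N(d2) = 0.43310334
C = 8.9600 * 0.99376949 * 0.53447397 - 9.1200 * 0.98659072 * 0.43310334 = 0.8621

Answer: Price = 0.8621


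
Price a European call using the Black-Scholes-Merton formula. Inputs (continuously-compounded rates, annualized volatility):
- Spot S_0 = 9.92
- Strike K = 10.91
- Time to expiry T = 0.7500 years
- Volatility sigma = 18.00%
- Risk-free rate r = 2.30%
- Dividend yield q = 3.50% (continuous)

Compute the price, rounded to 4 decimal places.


Answer: Price = 0.2389

Derivation:
d1 = (ln(S/K) + (r - q + 0.5*sigma^2) * T) / (sigma * sqrt(T)) = -0.59003195
d2 = d1 - sigma * sqrt(T) = -0.74591652
exp(-rT) = 0.98289793; exp(-qT) = 0.97409154
C = S_0 * exp(-qT) * N(d1) - K * exp(-rT) * N(d2)
N(d1) = 0.27758461; N(d2) = 0.22785892
C = 9.9200 * 0.97409154 * 0.27758461 - 10.9100 * 0.98289793 * 0.22785892 = 0.2389


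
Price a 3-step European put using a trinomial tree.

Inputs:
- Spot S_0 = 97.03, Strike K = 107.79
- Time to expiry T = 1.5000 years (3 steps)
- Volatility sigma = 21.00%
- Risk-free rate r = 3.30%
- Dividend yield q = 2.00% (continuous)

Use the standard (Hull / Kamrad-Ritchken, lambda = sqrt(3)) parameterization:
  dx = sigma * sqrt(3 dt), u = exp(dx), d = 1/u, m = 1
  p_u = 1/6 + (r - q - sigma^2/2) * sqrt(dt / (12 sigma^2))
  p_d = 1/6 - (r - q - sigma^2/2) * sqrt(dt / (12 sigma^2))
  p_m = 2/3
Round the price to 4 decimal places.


Answer: Price = V(0,0) = 15.1594

Derivation:
dt = T/N = 0.500000; dx = sigma*sqrt(3*dt) = 0.257196
u = exp(dx) = 1.293299; d = 1/u = 0.773216
p_u = 0.157870, p_m = 0.666667, p_d = 0.175463
Discount per step: exp(-r*dt) = 0.983635
Stock lattice S(k, j) with j the centered position index:
  k=0: S(0,+0) = 97.0300
  k=1: S(1,-1) = 75.0252; S(1,+0) = 97.0300; S(1,+1) = 125.4888
  k=2: S(2,-2) = 58.0107; S(2,-1) = 75.0252; S(2,+0) = 97.0300; S(2,+1) = 125.4888; S(2,+2) = 162.2946
  k=3: S(3,-3) = 44.8548; S(3,-2) = 58.0107; S(3,-1) = 75.0252; S(3,+0) = 97.0300; S(3,+1) = 125.4888; S(3,+2) = 162.2946; S(3,+3) = 209.8954
Terminal payoffs V(N, j) = max(K - S_T, 0):
  V(3,-3) = 62.935185; V(3,-2) = 49.779307; V(3,-1) = 32.764820; V(3,+0) = 10.760000; V(3,+1) = 0.000000; V(3,+2) = 0.000000; V(3,+3) = 0.000000
Backward induction: V(k, j) = exp(-r*dt) * [p_u * V(k+1, j+1) + p_m * V(k+1, j) + p_d * V(k+1, j-1)]
  V(2,-2) = exp(-r*dt) * [p_u*32.764820 + p_m*49.779307 + p_d*62.935185] = 48.593169
  V(2,-1) = exp(-r*dt) * [p_u*10.760000 + p_m*32.764820 + p_d*49.779307] = 31.748152
  V(2,+0) = exp(-r*dt) * [p_u*0.000000 + p_m*10.760000 + p_d*32.764820] = 12.710892
  V(2,+1) = exp(-r*dt) * [p_u*0.000000 + p_m*0.000000 + p_d*10.760000] = 1.857090
  V(2,+2) = exp(-r*dt) * [p_u*0.000000 + p_m*0.000000 + p_d*0.000000] = 0.000000
  V(1,-1) = exp(-r*dt) * [p_u*12.710892 + p_m*31.748152 + p_d*48.593169] = 31.179694
  V(1,+0) = exp(-r*dt) * [p_u*1.857090 + p_m*12.710892 + p_d*31.748152] = 14.103115
  V(1,+1) = exp(-r*dt) * [p_u*0.000000 + p_m*1.857090 + p_d*12.710892] = 3.411599
  V(0,+0) = exp(-r*dt) * [p_u*3.411599 + p_m*14.103115 + p_d*31.179694] = 15.159358


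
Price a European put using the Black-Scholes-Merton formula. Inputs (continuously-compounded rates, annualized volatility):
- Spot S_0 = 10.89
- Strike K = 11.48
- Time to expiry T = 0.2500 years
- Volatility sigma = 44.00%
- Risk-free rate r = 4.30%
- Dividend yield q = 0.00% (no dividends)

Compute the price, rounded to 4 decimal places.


Answer: Price = 1.2256

Derivation:
d1 = (ln(S/K) + (r - q + 0.5*sigma^2) * T) / (sigma * sqrt(T)) = -0.08096115
d2 = d1 - sigma * sqrt(T) = -0.30096115
exp(-rT) = 0.98930757; exp(-qT) = 1.00000000
P = K * exp(-rT) * N(-d2) - S_0 * exp(-qT) * N(-d1)
N(-d1) = 0.53226358; N(-d2) = 0.61827794
P = 11.4800 * 0.98930757 * 0.61827794 - 10.8900 * 1.00000000 * 0.53226358 = 1.2256


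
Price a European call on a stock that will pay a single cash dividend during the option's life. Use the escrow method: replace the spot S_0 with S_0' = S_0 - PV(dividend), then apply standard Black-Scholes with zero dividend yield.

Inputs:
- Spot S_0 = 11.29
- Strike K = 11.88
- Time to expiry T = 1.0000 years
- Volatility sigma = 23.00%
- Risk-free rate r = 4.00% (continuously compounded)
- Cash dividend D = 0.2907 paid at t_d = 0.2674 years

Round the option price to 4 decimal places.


PV(D) = D * exp(-r * t_d) = 0.2907 * 0.98936100 = 0.28760724
S_0' = S_0 - PV(D) = 11.2900 - 0.28760724 = 11.00239276
d1 = (ln(S_0'/K) + (r + sigma^2/2)*T) / (sigma*sqrt(T)) = -0.04475453
d2 = d1 - sigma*sqrt(T) = -0.27475453
exp(-rT) = 0.96078944
N(d1) = 0.48215149; N(d2) = 0.39175242
C = S_0' * N(d1) - K * exp(-rT) * N(d2) = 11.00239276 * 0.48215149 - 11.8800 * 0.96078944 * 0.39175242 = 0.8333

Answer: Price = 0.8333


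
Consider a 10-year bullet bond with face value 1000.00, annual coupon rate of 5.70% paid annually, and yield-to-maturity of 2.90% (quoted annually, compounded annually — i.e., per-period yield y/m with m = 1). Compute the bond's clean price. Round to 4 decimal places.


Coupon per period c = face * coupon_rate / m = 57.000000
Periods per year m = 1; per-period yield y/m = 0.029000
Number of cashflows N = 10
Cashflows (t years, CF_t, discount factor 1/(1+y/m)^(m*t), PV):
  t = 1.0000: CF_t = 57.000000, DF = 0.971817, PV = 55.393586
  t = 2.0000: CF_t = 57.000000, DF = 0.944429, PV = 53.832445
  t = 3.0000: CF_t = 57.000000, DF = 0.917812, PV = 52.315301
  t = 4.0000: CF_t = 57.000000, DF = 0.891946, PV = 50.840915
  t = 5.0000: CF_t = 57.000000, DF = 0.866808, PV = 49.408080
  t = 6.0000: CF_t = 57.000000, DF = 0.842379, PV = 48.015627
  t = 7.0000: CF_t = 57.000000, DF = 0.818639, PV = 46.662417
  t = 8.0000: CF_t = 57.000000, DF = 0.795567, PV = 45.347344
  t = 9.0000: CF_t = 57.000000, DF = 0.773146, PV = 44.069334
  t = 10.0000: CF_t = 1057.000000, DF = 0.751357, PV = 794.184195
Price P = sum_t PV_t = 1240.069245

Answer: Price = 1240.0692


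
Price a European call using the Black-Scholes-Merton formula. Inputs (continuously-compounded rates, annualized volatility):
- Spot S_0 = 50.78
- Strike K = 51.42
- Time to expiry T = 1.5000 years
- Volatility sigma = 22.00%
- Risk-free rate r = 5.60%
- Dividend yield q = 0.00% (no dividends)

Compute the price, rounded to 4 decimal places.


Answer: Price = 7.1883

Derivation:
d1 = (ln(S/K) + (r - q + 0.5*sigma^2) * T) / (sigma * sqrt(T)) = 0.39999193
d2 = d1 - sigma * sqrt(T) = 0.13054806
exp(-rT) = 0.91943126; exp(-qT) = 1.00000000
C = S_0 * exp(-qT) * N(d1) - K * exp(-rT) * N(d2)
N(d1) = 0.65541877; N(d2) = 0.55193358
C = 50.7800 * 1.00000000 * 0.65541877 - 51.4200 * 0.91943126 * 0.55193358 = 7.1883


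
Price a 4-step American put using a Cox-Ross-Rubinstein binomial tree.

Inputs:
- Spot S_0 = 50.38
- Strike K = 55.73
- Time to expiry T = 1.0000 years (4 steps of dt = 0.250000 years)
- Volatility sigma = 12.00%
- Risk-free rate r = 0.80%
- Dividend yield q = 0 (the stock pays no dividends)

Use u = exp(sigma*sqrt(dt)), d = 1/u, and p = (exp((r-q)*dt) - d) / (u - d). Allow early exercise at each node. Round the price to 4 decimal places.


dt = T/N = 0.250000
u = exp(sigma*sqrt(dt)) = 1.061837; d = 1/u = 0.941765
p = (exp((r-q)*dt) - d) / (u - d) = 0.501678
Discount per step: exp(-r*dt) = 0.998002
Stock lattice S(k, i) with i counting down-moves:
  k=0: S(0,0) = 50.3800
  k=1: S(1,0) = 53.4953; S(1,1) = 47.4461
  k=2: S(2,0) = 56.8033; S(2,1) = 50.3800; S(2,2) = 44.6831
  k=3: S(3,0) = 60.3158; S(3,1) = 53.4953; S(3,2) = 47.4461; S(3,3) = 42.0809
  k=4: S(4,0) = 64.0455; S(4,1) = 56.8033; S(4,2) = 50.3800; S(4,3) = 44.6831; S(4,4) = 39.6303
Terminal payoffs V(N, i) = max(K - S_T, 0):
  V(4,0) = 0.000000; V(4,1) = 0.000000; V(4,2) = 5.350000; V(4,3) = 11.046948; V(4,4) = 16.099688
Backward induction: V(k, i) = exp(-r*dt) * [p * V(k+1, i) + (1-p) * V(k+1, i+1)]; then take max(V_cont, immediate exercise) for American.
  V(3,0) = exp(-r*dt) * [p*0.000000 + (1-p)*0.000000] = 0.000000; exercise = 0.000000; V(3,0) = max -> 0.000000
  V(3,1) = exp(-r*dt) * [p*0.000000 + (1-p)*5.350000] = 2.660697; exercise = 2.234675; V(3,1) = max -> 2.660697
  V(3,2) = exp(-r*dt) * [p*5.350000 + (1-p)*11.046948] = 8.172554; exercise = 8.283903; V(3,2) = max -> 8.283903
  V(3,3) = exp(-r*dt) * [p*11.046948 + (1-p)*16.099688] = 13.537738; exercise = 13.649087; V(3,3) = max -> 13.649087
  V(2,0) = exp(-r*dt) * [p*0.000000 + (1-p)*2.660697] = 1.323235; exercise = 0.000000; V(2,0) = max -> 1.323235
  V(2,1) = exp(-r*dt) * [p*2.660697 + (1-p)*8.283903] = 5.451950; exercise = 5.350000; V(2,1) = max -> 5.451950
  V(2,2) = exp(-r*dt) * [p*8.283903 + (1-p)*13.649087] = 10.935600; exercise = 11.046948; V(2,2) = max -> 11.046948
  V(1,0) = exp(-r*dt) * [p*1.323235 + (1-p)*5.451950] = 3.373911; exercise = 2.234675; V(1,0) = max -> 3.373911
  V(1,1) = exp(-r*dt) * [p*5.451950 + (1-p)*11.046948] = 8.223598; exercise = 8.283903; V(1,1) = max -> 8.283903
  V(0,0) = exp(-r*dt) * [p*3.373911 + (1-p)*8.283903] = 5.809039; exercise = 5.350000; V(0,0) = max -> 5.809039

Answer: Price = V(0,0) = 5.8090


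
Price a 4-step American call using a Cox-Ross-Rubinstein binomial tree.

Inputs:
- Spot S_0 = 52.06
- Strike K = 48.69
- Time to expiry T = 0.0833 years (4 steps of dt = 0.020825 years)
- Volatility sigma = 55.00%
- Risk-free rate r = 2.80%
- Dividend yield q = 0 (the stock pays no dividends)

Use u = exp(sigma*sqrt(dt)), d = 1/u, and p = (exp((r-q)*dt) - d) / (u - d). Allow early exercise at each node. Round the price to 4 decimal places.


Answer: Price = V(0,0) = 5.3818

Derivation:
dt = T/N = 0.020825
u = exp(sigma*sqrt(dt)) = 1.082605; d = 1/u = 0.923698
p = (exp((r-q)*dt) - d) / (u - d) = 0.483838
Discount per step: exp(-r*dt) = 0.999417
Stock lattice S(k, i) with i counting down-moves:
  k=0: S(0,0) = 52.0600
  k=1: S(1,0) = 56.3604; S(1,1) = 48.0877
  k=2: S(2,0) = 61.0160; S(2,1) = 52.0600; S(2,2) = 44.4186
  k=3: S(3,0) = 66.0562; S(3,1) = 56.3604; S(3,2) = 48.0877; S(3,3) = 41.0293
  k=4: S(4,0) = 71.5128; S(4,1) = 61.0160; S(4,2) = 52.0600; S(4,3) = 44.4186; S(4,4) = 37.8987
Terminal payoffs V(N, i) = max(S_T - K, 0):
  V(4,0) = 22.822770; V(4,1) = 12.326021; V(4,2) = 3.370000; V(4,3) = 0.000000; V(4,4) = 0.000000
Backward induction: V(k, i) = exp(-r*dt) * [p * V(k+1, i) + (1-p) * V(k+1, i+1)]; then take max(V_cont, immediate exercise) for American.
  V(3,0) = exp(-r*dt) * [p*22.822770 + (1-p)*12.326021] = 17.394606; exercise = 17.366223; V(3,0) = max -> 17.394606
  V(3,1) = exp(-r*dt) * [p*12.326021 + (1-p)*3.370000] = 7.698777; exercise = 7.670394; V(3,1) = max -> 7.698777
  V(3,2) = exp(-r*dt) * [p*3.370000 + (1-p)*0.000000] = 1.629585; exercise = 0.000000; V(3,2) = max -> 1.629585
  V(3,3) = exp(-r*dt) * [p*0.000000 + (1-p)*0.000000] = 0.000000; exercise = 0.000000; V(3,3) = max -> 0.000000
  V(2,0) = exp(-r*dt) * [p*17.394606 + (1-p)*7.698777] = 12.382770; exercise = 12.326021; V(2,0) = max -> 12.382770
  V(2,1) = exp(-r*dt) * [p*7.698777 + (1-p)*1.629585] = 4.563432; exercise = 3.370000; V(2,1) = max -> 4.563432
  V(2,2) = exp(-r*dt) * [p*1.629585 + (1-p)*0.000000] = 0.787996; exercise = 0.000000; V(2,2) = max -> 0.787996
  V(1,0) = exp(-r*dt) * [p*12.382770 + (1-p)*4.563432] = 8.341863; exercise = 7.670394; V(1,0) = max -> 8.341863
  V(1,1) = exp(-r*dt) * [p*4.563432 + (1-p)*0.787996] = 2.613173; exercise = 0.000000; V(1,1) = max -> 2.613173
  V(0,0) = exp(-r*dt) * [p*8.341863 + (1-p)*2.613173] = 5.381795; exercise = 3.370000; V(0,0) = max -> 5.381795


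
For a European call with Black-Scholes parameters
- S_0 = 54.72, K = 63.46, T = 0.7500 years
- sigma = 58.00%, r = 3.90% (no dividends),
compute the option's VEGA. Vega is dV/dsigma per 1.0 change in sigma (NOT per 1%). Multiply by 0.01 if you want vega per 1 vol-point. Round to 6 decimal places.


d1 = 0.0143730098; d2 = -0.4879217244
phi(d1) = 0.3989010751; exp(-qT) = 1.0000000000; exp(-rT) = 0.9711736407
Vega = S * exp(-qT) * phi(d1) * sqrt(T) = 54.7200 * 1.0000000000 * 0.3989010751 * 0.8660254038 = 18.903487

Answer: Vega = 18.903487


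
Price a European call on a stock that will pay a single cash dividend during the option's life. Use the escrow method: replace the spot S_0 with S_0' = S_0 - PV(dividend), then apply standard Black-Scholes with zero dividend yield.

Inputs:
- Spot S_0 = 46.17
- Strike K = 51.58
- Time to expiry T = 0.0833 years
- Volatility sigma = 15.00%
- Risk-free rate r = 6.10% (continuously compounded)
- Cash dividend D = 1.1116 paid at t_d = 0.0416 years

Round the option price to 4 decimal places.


PV(D) = D * exp(-r * t_d) = 1.1116 * 0.99746562 = 1.10878278
S_0' = S_0 - PV(D) = 46.1700 - 1.10878278 = 45.06121722
d1 = (ln(S_0'/K) + (r + sigma^2/2)*T) / (sigma*sqrt(T)) = -2.98188606
d2 = d1 - sigma*sqrt(T) = -3.02517867
exp(-rT) = 0.99493159
N(d1) = 0.00143239; N(d2) = 0.00124243
C = S_0' * N(d1) - K * exp(-rT) * N(d2) = 45.06121722 * 0.00143239 - 51.5800 * 0.99493159 * 0.00124243 = 0.0008

Answer: Price = 0.0008


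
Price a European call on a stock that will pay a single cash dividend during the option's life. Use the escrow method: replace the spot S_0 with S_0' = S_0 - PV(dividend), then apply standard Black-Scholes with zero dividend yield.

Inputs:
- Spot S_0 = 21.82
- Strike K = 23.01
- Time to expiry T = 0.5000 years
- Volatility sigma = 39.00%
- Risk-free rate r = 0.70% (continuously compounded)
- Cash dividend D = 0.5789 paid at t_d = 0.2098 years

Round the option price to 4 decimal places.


Answer: Price = 1.6701

Derivation:
PV(D) = D * exp(-r * t_d) = 0.5789 * 0.99853248 = 0.57805045
S_0' = S_0 - PV(D) = 21.8200 - 0.57805045 = 21.24194955
d1 = (ln(S_0'/K) + (r + sigma^2/2)*T) / (sigma*sqrt(T)) = -0.13933965
d2 = d1 - sigma*sqrt(T) = -0.41511130
exp(-rT) = 0.99650612
N(d1) = 0.44459088; N(d2) = 0.33903021
C = S_0' * N(d1) - K * exp(-rT) * N(d2) = 21.24194955 * 0.44459088 - 23.0100 * 0.99650612 * 0.33903021 = 1.6701


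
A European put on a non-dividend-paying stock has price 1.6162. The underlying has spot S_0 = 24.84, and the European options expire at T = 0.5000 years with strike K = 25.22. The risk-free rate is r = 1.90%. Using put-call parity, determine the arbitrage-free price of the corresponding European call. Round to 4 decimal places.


Put-call parity: C - P = S_0 * exp(-qT) - K * exp(-rT).
S_0 * exp(-qT) = 24.8400 * 1.00000000 = 24.84000000
K * exp(-rT) = 25.2200 * 0.99054498 = 24.98154446
C = P + S*exp(-qT) - K*exp(-rT)
C = 1.6162 + 24.84000000 - 24.98154446 = 1.4747

Answer: Call price = 1.4747


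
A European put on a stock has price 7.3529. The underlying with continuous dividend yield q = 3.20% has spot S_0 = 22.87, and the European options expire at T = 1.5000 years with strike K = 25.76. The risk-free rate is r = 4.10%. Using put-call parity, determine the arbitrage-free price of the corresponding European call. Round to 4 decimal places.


Put-call parity: C - P = S_0 * exp(-qT) - K * exp(-rT).
S_0 * exp(-qT) = 22.8700 * 0.95313379 = 21.79816971
K * exp(-rT) = 25.7600 * 0.94035295 = 24.22349188
C = P + S*exp(-qT) - K*exp(-rT)
C = 7.3529 + 21.79816971 - 24.22349188 = 4.9276

Answer: Call price = 4.9276


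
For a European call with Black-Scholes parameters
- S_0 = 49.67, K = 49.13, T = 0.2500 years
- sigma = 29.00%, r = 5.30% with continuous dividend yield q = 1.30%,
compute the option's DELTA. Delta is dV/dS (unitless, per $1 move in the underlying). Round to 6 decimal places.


Answer: Delta = 0.583938

Derivation:
d1 = 0.2168536754; d2 = 0.0718536754
phi(d1) = 0.3896714653; exp(-qT) = 0.9967552755; exp(-rT) = 0.9868373948
N(d1) = 0.5858388099
Delta = exp(-qT) * N(d1) = 0.9967552755 * 0.5858388099 = 0.583938


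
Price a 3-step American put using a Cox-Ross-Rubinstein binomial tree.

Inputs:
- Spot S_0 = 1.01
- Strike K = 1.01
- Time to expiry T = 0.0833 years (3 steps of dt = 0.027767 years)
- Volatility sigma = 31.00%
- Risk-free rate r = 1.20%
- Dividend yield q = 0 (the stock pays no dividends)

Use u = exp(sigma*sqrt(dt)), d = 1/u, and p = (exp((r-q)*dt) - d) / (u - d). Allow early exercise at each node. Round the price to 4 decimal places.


dt = T/N = 0.027767
u = exp(sigma*sqrt(dt)) = 1.053014; d = 1/u = 0.949655
p = (exp((r-q)*dt) - d) / (u - d) = 0.490313
Discount per step: exp(-r*dt) = 0.999667
Stock lattice S(k, i) with i counting down-moves:
  k=0: S(0,0) = 1.0100
  k=1: S(1,0) = 1.0635; S(1,1) = 0.9592
  k=2: S(2,0) = 1.1199; S(2,1) = 1.0100; S(2,2) = 0.9109
  k=3: S(3,0) = 1.1793; S(3,1) = 1.0635; S(3,2) = 0.9592; S(3,3) = 0.8650
Terminal payoffs V(N, i) = max(K - S_T, 0):
  V(3,0) = 0.000000; V(3,1) = 0.000000; V(3,2) = 0.050848; V(3,3) = 0.144994
Backward induction: V(k, i) = exp(-r*dt) * [p * V(k+1, i) + (1-p) * V(k+1, i+1)]; then take max(V_cont, immediate exercise) for American.
  V(2,0) = exp(-r*dt) * [p*0.000000 + (1-p)*0.000000] = 0.000000; exercise = 0.000000; V(2,0) = max -> 0.000000
  V(2,1) = exp(-r*dt) * [p*0.000000 + (1-p)*0.050848] = 0.025908; exercise = 0.000000; V(2,1) = max -> 0.025908
  V(2,2) = exp(-r*dt) * [p*0.050848 + (1-p)*0.144994] = 0.098800; exercise = 0.099137; V(2,2) = max -> 0.099137
  V(1,0) = exp(-r*dt) * [p*0.000000 + (1-p)*0.025908] = 0.013201; exercise = 0.000000; V(1,0) = max -> 0.013201
  V(1,1) = exp(-r*dt) * [p*0.025908 + (1-p)*0.099137] = 0.063211; exercise = 0.050848; V(1,1) = max -> 0.063211
  V(0,0) = exp(-r*dt) * [p*0.013201 + (1-p)*0.063211] = 0.038677; exercise = 0.000000; V(0,0) = max -> 0.038677

Answer: Price = V(0,0) = 0.0387
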